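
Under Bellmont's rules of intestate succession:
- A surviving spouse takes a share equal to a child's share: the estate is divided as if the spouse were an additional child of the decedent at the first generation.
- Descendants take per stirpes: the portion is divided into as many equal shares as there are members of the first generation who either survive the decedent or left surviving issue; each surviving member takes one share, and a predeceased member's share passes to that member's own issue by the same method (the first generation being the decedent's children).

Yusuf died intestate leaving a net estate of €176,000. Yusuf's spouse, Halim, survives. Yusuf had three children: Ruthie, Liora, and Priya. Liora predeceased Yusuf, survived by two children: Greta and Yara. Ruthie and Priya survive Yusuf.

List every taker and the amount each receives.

Halim: €44,000; Ruthie: €44,000; Greta: €22,000; Yara: €22,000; Priya: €44,000

The spouse counts as an additional share at the children's level, so there are 4 primary shares of €44,000. Halim takes one such share (€44,000).
The children's combined portion (€132,000) is divided into 3 shares of €44,000: Ruthie and Priya each take €44,000; Liora's €44,000 share passes to Liora's issue.
Liora's share (€44,000) is divided into 2 shares of €22,000: Greta and Yara each take €22,000.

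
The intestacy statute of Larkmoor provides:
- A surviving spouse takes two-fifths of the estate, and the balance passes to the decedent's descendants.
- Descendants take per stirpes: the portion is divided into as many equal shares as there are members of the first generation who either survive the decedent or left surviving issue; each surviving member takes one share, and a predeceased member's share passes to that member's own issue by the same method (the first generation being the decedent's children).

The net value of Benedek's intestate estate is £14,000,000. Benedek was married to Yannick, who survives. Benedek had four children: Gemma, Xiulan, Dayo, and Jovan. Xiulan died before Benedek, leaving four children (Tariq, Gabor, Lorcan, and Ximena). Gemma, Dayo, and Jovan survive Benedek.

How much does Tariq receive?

Tariq receives £525,000.

Yannick takes two-fifths of £14,000,000 = £5,600,000. The remaining £8,400,000 passes to the descendants.
The descendants' portion (£8,400,000) is divided into 4 shares of £2,100,000: Gemma, Dayo, and Jovan each take £2,100,000; Xiulan's £2,100,000 share passes to Xiulan's issue.
Xiulan's share (£2,100,000) is divided into 4 shares of £525,000: Tariq, Gabor, Lorcan, and Ximena each take £525,000.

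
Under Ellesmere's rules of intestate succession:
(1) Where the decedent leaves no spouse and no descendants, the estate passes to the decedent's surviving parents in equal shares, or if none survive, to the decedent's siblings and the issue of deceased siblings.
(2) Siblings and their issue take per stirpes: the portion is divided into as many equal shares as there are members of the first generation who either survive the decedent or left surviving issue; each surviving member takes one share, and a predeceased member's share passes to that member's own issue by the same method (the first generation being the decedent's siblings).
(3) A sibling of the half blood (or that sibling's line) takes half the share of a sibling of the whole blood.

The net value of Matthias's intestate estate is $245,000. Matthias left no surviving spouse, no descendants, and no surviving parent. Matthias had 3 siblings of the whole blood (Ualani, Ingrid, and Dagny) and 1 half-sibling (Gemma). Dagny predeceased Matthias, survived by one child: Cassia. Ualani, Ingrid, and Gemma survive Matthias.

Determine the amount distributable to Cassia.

Cassia receives $70,000.

The entire $245,000 passes to the siblings and their issue.
Counting each half-blood sibling's line as half a unit, there are 7/2 units in $245,000, so one unit is $70,000. Whole-blood lines (Ualani, Ingrid, and Dagny) take $70,000 each; half-blood lines (Gemma) take $35,000 each.
Dagny's share ($70,000) passes entirely to Cassia.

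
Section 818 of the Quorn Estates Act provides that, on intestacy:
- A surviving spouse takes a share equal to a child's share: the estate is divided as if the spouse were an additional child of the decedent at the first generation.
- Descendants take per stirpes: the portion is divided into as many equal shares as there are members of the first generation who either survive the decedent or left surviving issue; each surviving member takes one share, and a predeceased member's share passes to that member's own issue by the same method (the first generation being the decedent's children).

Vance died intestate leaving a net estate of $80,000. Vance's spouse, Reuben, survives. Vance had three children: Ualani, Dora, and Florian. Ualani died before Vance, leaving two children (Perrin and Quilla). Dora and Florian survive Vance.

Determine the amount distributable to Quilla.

The spouse counts as an additional share at the children's level, so there are 4 primary shares of $20,000. Reuben takes one such share ($20,000).
The children's combined portion ($60,000) is divided into 3 shares of $20,000: Dora and Florian each take $20,000; Ualani's $20,000 share passes to Ualani's issue.
Ualani's share ($20,000) is divided into 2 shares of $10,000: Perrin and Quilla each take $10,000.

Quilla receives $10,000.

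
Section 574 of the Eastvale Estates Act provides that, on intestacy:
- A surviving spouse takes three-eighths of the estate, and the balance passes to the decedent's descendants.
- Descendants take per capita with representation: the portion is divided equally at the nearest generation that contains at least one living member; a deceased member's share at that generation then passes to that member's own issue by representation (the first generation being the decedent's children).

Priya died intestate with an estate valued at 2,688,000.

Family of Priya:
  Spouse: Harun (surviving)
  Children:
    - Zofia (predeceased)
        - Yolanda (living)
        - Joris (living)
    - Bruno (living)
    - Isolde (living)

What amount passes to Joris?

Joris receives 280,000.

Harun takes three-eighths of 2,688,000 = 1,008,000. The remaining 1,680,000 passes to the descendants.
The descendants' portion (1,680,000) is divided into 3 shares of 560,000: Bruno and Isolde each take 560,000; Zofia's 560,000 share passes to Zofia's issue.
Zofia's share (560,000) is divided into 2 shares of 280,000: Yolanda and Joris each take 280,000.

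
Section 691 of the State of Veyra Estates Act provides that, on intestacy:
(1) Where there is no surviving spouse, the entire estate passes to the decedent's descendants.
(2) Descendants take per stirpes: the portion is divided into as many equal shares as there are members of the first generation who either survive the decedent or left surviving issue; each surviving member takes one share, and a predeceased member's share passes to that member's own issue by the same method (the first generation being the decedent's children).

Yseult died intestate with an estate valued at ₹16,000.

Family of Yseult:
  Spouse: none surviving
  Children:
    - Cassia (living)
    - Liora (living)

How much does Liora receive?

The entire ₹16,000 passes to the descendants.
That amount (₹16,000) is divided into 2 shares of ₹8,000: Cassia and Liora each take ₹8,000.

Liora receives ₹8,000.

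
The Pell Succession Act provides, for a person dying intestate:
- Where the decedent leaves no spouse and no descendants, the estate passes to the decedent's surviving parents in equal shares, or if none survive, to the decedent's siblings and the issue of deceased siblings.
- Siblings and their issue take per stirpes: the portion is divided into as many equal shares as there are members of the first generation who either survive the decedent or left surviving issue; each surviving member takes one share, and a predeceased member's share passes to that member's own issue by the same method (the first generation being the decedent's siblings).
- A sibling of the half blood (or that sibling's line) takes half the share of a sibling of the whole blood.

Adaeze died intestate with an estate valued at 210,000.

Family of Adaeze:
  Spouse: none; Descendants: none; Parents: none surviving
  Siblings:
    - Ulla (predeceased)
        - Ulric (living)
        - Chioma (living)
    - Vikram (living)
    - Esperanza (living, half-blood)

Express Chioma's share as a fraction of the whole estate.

The entire 210,000 passes to the siblings and their issue.
Counting each half-blood sibling's line as half a unit, there are 5/2 units in 210,000, so one unit is 84,000. Whole-blood lines (Ulla and Vikram) take 84,000 each; half-blood lines (Esperanza) take 42,000 each.
Ulla's share (84,000) is divided into 2 shares of 42,000: Ulric and Chioma each take 42,000.

Chioma receives 1/5 of the estate.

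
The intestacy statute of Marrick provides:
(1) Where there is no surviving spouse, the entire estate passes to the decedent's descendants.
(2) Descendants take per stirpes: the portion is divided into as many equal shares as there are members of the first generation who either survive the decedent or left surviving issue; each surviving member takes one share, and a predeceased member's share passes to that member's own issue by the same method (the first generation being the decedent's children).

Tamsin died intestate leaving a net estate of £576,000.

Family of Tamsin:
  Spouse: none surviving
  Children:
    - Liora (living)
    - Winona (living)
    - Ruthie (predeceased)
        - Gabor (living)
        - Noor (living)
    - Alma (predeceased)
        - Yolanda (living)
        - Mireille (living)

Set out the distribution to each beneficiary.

Liora: £144,000; Winona: £144,000; Gabor: £72,000; Noor: £72,000; Yolanda: £72,000; Mireille: £72,000

The entire £576,000 passes to the descendants.
That amount (£576,000) is divided into 4 shares of £144,000: Liora and Winona each take £144,000; Ruthie's £144,000 share passes to Ruthie's issue; Alma's £144,000 share passes to Alma's issue.
Ruthie's share (£144,000) is divided into 2 shares of £72,000: Gabor and Noor each take £72,000.
Alma's share (£144,000) is divided into 2 shares of £72,000: Yolanda and Mireille each take £72,000.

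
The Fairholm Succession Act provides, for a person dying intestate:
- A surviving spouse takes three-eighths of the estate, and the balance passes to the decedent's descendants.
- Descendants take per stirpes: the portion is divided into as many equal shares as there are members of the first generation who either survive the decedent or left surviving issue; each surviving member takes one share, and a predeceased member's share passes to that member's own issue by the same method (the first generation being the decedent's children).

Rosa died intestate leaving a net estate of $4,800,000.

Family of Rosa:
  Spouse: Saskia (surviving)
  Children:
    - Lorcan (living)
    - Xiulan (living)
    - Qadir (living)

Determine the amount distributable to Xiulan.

Saskia takes three-eighths of $4,800,000 = $1,800,000. The remaining $3,000,000 passes to the descendants.
The descendants' portion ($3,000,000) is divided into 3 shares of $1,000,000: Lorcan, Xiulan, and Qadir each take $1,000,000.

Xiulan receives $1,000,000.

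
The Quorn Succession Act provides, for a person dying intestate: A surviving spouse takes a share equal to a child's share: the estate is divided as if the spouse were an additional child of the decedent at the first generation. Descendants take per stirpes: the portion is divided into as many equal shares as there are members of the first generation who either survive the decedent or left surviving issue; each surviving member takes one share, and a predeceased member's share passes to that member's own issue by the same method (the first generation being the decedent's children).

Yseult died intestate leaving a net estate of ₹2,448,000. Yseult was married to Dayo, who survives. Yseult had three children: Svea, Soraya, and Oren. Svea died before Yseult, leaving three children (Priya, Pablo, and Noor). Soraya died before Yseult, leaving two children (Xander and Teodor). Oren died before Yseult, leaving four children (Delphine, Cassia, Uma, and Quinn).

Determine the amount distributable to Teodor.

Teodor receives ₹306,000.

The spouse counts as an additional share at the children's level, so there are 4 primary shares of ₹612,000. Dayo takes one such share (₹612,000).
The children's combined portion (₹1,836,000) is divided into 3 shares of ₹612,000: Svea's ₹612,000 share passes to Svea's issue; Soraya's ₹612,000 share passes to Soraya's issue; Oren's ₹612,000 share passes to Oren's issue.
Svea's share (₹612,000) is divided into 3 shares of ₹204,000: Priya, Pablo, and Noor each take ₹204,000.
Soraya's share (₹612,000) is divided into 2 shares of ₹306,000: Xander and Teodor each take ₹306,000.
Oren's share (₹612,000) is divided into 4 shares of ₹153,000: Delphine, Cassia, Uma, and Quinn each take ₹153,000.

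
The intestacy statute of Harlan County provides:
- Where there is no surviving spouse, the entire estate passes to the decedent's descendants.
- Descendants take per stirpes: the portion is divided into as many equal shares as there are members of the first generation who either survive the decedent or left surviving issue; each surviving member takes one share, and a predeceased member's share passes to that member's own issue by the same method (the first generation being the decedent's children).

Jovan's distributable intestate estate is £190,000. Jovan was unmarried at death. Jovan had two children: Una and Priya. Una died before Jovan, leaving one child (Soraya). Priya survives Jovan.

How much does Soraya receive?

Soraya receives £95,000.

The entire £190,000 passes to the descendants.
That amount (£190,000) is divided into 2 shares of £95,000: Priya takes £95,000; Una's £95,000 share passes to Una's issue.
Una's share (£95,000) passes entirely to Soraya.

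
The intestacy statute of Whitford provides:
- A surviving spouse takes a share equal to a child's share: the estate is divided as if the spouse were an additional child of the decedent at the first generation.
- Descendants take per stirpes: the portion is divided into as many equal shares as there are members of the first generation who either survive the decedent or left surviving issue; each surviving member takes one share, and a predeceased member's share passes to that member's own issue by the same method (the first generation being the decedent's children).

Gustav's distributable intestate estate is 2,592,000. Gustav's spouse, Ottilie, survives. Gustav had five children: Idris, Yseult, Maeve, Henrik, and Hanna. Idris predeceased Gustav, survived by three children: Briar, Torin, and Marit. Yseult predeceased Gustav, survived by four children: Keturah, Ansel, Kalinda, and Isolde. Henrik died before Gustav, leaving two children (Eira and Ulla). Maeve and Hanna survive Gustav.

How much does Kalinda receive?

The spouse counts as an additional share at the children's level, so there are 6 primary shares of 432,000. Ottilie takes one such share (432,000).
The children's combined portion (2,160,000) is divided into 5 shares of 432,000: Maeve and Hanna each take 432,000; Idris's 432,000 share passes to Idris's issue; Yseult's 432,000 share passes to Yseult's issue; Henrik's 432,000 share passes to Henrik's issue.
Idris's share (432,000) is divided into 3 shares of 144,000: Briar, Torin, and Marit each take 144,000.
Yseult's share (432,000) is divided into 4 shares of 108,000: Keturah, Ansel, Kalinda, and Isolde each take 108,000.
Henrik's share (432,000) is divided into 2 shares of 216,000: Eira and Ulla each take 216,000.

Kalinda receives 108,000.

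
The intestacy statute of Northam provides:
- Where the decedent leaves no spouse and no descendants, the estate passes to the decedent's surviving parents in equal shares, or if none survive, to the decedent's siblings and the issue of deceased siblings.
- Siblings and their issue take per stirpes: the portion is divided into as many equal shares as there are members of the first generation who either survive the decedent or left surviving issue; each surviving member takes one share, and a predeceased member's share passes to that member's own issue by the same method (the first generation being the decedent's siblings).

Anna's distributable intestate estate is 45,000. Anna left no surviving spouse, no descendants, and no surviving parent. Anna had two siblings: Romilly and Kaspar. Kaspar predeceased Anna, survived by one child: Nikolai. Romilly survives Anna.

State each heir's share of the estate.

The entire 45,000 passes to the siblings and their issue.
That amount (45,000) is divided into 2 shares of 22,500: Romilly takes 22,500; Kaspar's 22,500 share passes to Kaspar's issue.
Kaspar's share (22,500) passes entirely to Nikolai.

Romilly: 22,500; Nikolai: 22,500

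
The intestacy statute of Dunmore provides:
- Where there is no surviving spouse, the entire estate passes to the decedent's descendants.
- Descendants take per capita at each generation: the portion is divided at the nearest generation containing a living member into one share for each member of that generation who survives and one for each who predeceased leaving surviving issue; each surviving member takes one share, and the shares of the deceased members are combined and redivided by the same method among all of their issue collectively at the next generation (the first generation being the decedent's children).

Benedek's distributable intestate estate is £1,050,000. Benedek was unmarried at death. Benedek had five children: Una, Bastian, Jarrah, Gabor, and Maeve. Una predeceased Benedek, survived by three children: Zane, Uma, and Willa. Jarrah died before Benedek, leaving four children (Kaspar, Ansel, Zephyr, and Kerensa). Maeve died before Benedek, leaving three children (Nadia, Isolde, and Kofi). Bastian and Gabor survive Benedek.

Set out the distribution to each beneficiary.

The entire £1,050,000 passes to the descendants.
That amount (£1,050,000) is divided at the children's generation into 5 shares of £210,000. Bastian and Gabor each take £210,000. The 3 shares of the deceased (Una, Jarrah, and Maeve) are combined into a pool of £630,000.
That pool (£630,000) is divided at the grandchildren's generation equally among Zane, Uma, Willa, Kaspar, Ansel, Zephyr, Kerensa, Nadia, Isolde, and Kofi: £63,000 each.

Zane: £63,000; Uma: £63,000; Willa: £63,000; Bastian: £210,000; Kaspar: £63,000; Ansel: £63,000; Zephyr: £63,000; Kerensa: £63,000; Gabor: £210,000; Nadia: £63,000; Isolde: £63,000; Kofi: £63,000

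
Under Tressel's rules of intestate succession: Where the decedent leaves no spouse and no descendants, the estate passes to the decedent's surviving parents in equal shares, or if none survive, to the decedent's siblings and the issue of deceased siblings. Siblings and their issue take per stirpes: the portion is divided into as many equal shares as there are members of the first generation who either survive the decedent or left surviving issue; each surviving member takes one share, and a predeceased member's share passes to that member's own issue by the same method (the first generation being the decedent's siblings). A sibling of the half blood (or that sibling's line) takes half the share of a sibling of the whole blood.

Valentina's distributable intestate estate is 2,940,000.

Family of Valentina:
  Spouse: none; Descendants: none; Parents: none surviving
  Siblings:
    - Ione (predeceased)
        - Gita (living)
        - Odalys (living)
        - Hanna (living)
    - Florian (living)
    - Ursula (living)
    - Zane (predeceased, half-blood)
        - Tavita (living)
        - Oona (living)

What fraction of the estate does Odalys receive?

The entire 2,940,000 passes to the siblings and their issue.
Counting each half-blood sibling's line as half a unit, there are 7/2 units in 2,940,000, so one unit is 840,000. Whole-blood lines (Ione, Florian, and Ursula) take 840,000 each; half-blood lines (Zane) take 420,000 each.
Ione's share (840,000) is divided into 3 shares of 280,000: Gita, Odalys, and Hanna each take 280,000.
Zane's share (420,000) is divided into 2 shares of 210,000: Tavita and Oona each take 210,000.

Odalys receives 2/21 of the estate.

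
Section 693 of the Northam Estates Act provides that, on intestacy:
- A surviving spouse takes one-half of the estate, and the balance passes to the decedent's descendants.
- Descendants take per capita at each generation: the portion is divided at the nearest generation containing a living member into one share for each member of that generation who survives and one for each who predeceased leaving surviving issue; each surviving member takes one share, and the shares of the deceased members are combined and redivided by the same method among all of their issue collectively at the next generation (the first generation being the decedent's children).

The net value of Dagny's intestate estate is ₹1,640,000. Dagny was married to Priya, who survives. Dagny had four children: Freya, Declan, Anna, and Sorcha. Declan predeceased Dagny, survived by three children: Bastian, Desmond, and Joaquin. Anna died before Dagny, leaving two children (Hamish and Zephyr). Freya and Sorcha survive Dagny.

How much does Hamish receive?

Priya takes one-half of ₹1,640,000 = ₹820,000. The remaining ₹820,000 passes to the descendants.
The descendants' portion (₹820,000) is divided at the children's generation into 4 shares of ₹205,000. Freya and Sorcha each take ₹205,000. The 2 shares of the deceased (Declan and Anna) are combined into a pool of ₹410,000.
That pool (₹410,000) is divided at the grandchildren's generation equally among Bastian, Desmond, Joaquin, Hamish, and Zephyr: ₹82,000 each.

Hamish receives ₹82,000.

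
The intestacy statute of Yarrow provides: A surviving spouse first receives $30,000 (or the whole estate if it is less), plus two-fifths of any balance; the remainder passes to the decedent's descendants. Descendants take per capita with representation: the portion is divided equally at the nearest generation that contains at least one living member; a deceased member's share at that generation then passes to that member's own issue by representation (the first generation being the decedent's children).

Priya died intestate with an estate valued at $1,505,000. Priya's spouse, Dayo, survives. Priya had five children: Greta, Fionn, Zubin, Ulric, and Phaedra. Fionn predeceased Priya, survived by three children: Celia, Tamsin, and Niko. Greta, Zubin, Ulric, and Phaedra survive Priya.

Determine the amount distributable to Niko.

Niko receives $59,000.

Dayo first takes $30,000, leaving a balance of $1,475,000. Dayo then takes two-fifths of the balance ($590,000), for a total of $620,000. The remaining $885,000 passes to the descendants.
The descendants' portion ($885,000) is divided into 5 shares of $177,000: Greta, Zubin, Ulric, and Phaedra each take $177,000; Fionn's $177,000 share passes to Fionn's issue.
Fionn's share ($177,000) is divided into 3 shares of $59,000: Celia, Tamsin, and Niko each take $59,000.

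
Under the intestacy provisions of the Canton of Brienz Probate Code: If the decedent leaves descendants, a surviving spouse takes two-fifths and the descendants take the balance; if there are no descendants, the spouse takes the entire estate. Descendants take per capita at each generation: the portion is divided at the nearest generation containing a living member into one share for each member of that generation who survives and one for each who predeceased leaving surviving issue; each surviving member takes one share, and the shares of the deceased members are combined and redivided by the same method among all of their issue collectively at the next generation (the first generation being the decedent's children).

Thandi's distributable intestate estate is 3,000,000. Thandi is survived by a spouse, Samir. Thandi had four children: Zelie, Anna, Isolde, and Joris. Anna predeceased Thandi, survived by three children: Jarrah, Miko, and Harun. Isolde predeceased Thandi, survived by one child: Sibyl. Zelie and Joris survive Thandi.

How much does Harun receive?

Harun receives 225,000.

Samir takes two-fifths of 3,000,000 = 1,200,000. The remaining 1,800,000 passes to the descendants.
The descendants' portion (1,800,000) is divided at the children's generation into 4 shares of 450,000. Zelie and Joris each take 450,000. The 2 shares of the deceased (Anna and Isolde) are combined into a pool of 900,000.
That pool (900,000) is divided at the grandchildren's generation equally among Jarrah, Miko, Harun, and Sibyl: 225,000 each.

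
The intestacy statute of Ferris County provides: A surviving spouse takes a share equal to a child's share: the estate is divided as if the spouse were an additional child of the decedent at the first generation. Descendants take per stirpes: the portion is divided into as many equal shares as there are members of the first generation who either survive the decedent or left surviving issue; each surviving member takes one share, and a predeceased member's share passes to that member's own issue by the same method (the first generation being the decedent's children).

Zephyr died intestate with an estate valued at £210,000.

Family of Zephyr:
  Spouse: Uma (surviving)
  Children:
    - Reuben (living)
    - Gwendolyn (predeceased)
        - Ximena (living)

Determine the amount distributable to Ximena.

Ximena receives £70,000.

The spouse counts as an additional share at the children's level, so there are 3 primary shares of £70,000. Uma takes one such share (£70,000).
The children's combined portion (£140,000) is divided into 2 shares of £70,000: Reuben takes £70,000; Gwendolyn's £70,000 share passes to Gwendolyn's issue.
Gwendolyn's share (£70,000) passes entirely to Ximena.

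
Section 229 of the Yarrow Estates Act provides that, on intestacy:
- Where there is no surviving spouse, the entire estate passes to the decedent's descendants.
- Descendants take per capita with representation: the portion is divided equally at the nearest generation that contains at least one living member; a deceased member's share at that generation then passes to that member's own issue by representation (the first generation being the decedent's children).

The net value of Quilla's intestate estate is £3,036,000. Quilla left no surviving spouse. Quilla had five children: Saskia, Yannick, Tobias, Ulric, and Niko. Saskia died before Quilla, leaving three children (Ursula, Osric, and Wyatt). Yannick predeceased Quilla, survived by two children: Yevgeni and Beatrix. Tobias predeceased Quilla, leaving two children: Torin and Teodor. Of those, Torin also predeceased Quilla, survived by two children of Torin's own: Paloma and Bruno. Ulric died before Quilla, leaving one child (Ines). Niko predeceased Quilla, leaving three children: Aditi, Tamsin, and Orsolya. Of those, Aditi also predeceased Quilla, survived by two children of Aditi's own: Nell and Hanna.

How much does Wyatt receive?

The entire £3,036,000 passes to the descendants.
No child survives, so the initial division is made at the grandchildren's generation.
That amount (£3,036,000) is divided into 11 shares of £276,000: Ursula, Osric, Wyatt, Yevgeni, Beatrix, Teodor, Ines, Tamsin, and Orsolya each take £276,000; Torin's £276,000 share passes to Torin's issue; Aditi's £276,000 share passes to Aditi's issue.
Torin's share (£276,000) is divided into 2 shares of £138,000: Paloma and Bruno each take £138,000.
Aditi's share (£276,000) is divided into 2 shares of £138,000: Nell and Hanna each take £138,000.

Wyatt receives £276,000.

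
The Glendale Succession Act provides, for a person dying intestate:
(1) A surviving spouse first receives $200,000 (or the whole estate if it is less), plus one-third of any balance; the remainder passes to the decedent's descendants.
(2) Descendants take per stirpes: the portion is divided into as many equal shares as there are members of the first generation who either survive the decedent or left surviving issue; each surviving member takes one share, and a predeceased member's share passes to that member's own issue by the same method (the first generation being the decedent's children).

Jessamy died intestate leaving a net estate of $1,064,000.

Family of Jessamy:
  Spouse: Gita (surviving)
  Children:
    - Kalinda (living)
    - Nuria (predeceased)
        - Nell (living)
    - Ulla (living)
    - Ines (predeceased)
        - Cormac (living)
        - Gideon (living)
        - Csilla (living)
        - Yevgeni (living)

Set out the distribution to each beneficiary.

Gita first takes $200,000, leaving a balance of $864,000. Gita then takes one-third of the balance ($288,000), for a total of $488,000. The remaining $576,000 passes to the descendants.
The descendants' portion ($576,000) is divided into 4 shares of $144,000: Kalinda and Ulla each take $144,000; Nuria's $144,000 share passes to Nuria's issue; Ines's $144,000 share passes to Ines's issue.
Nuria's share ($144,000) passes entirely to Nell.
Ines's share ($144,000) is divided into 4 shares of $36,000: Cormac, Gideon, Csilla, and Yevgeni each take $36,000.

Gita: $488,000; Kalinda: $144,000; Nell: $144,000; Ulla: $144,000; Cormac: $36,000; Gideon: $36,000; Csilla: $36,000; Yevgeni: $36,000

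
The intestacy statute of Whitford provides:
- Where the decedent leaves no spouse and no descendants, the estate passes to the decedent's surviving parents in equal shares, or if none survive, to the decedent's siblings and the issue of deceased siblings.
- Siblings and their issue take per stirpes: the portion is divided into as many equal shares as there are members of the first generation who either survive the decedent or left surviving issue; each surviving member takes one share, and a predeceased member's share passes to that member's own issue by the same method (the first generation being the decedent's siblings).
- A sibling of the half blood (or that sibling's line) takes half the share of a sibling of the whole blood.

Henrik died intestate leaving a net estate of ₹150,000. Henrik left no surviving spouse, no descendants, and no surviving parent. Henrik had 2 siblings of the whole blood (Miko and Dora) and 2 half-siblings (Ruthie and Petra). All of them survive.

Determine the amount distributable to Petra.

The entire ₹150,000 passes to the siblings and their issue.
Counting each half-blood sibling's line as half a unit, there are 3 units in ₹150,000, so one unit is ₹50,000. Whole-blood lines (Miko and Dora) take ₹50,000 each; half-blood lines (Ruthie and Petra) take ₹25,000 each.

Petra receives ₹25,000.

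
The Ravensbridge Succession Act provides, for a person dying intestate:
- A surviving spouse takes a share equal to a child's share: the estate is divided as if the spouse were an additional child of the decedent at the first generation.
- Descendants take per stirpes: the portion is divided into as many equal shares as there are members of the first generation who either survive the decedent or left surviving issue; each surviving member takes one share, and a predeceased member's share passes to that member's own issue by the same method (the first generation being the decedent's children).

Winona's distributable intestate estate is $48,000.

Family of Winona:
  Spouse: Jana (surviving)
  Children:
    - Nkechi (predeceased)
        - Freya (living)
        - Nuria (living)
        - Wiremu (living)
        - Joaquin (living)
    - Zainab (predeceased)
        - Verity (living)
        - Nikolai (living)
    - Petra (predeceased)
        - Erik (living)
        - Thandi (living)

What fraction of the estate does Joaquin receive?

Joaquin receives 1/16 of the estate.

The spouse counts as an additional share at the children's level, so there are 4 primary shares of $12,000. Jana takes one such share ($12,000).
The children's combined portion ($36,000) is divided into 3 shares of $12,000: Nkechi's $12,000 share passes to Nkechi's issue; Zainab's $12,000 share passes to Zainab's issue; Petra's $12,000 share passes to Petra's issue.
Nkechi's share ($12,000) is divided into 4 shares of $3,000: Freya, Nuria, Wiremu, and Joaquin each take $3,000.
Zainab's share ($12,000) is divided into 2 shares of $6,000: Verity and Nikolai each take $6,000.
Petra's share ($12,000) is divided into 2 shares of $6,000: Erik and Thandi each take $6,000.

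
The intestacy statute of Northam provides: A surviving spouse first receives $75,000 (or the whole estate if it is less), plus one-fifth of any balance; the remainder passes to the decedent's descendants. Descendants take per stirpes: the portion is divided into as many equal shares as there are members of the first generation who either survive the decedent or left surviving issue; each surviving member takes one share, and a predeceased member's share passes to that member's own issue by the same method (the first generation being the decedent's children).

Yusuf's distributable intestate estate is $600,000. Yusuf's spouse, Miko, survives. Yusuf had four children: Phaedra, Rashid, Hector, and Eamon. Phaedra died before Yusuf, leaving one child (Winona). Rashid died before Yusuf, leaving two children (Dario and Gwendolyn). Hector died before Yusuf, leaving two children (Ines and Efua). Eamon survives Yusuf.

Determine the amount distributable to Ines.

Miko first takes $75,000, leaving a balance of $525,000. Miko then takes one-fifth of the balance ($105,000), for a total of $180,000. The remaining $420,000 passes to the descendants.
The descendants' portion ($420,000) is divided into 4 shares of $105,000: Eamon takes $105,000; Phaedra's $105,000 share passes to Phaedra's issue; Rashid's $105,000 share passes to Rashid's issue; Hector's $105,000 share passes to Hector's issue.
Phaedra's share ($105,000) passes entirely to Winona.
Rashid's share ($105,000) is divided into 2 shares of $52,500: Dario and Gwendolyn each take $52,500.
Hector's share ($105,000) is divided into 2 shares of $52,500: Ines and Efua each take $52,500.

Ines receives $52,500.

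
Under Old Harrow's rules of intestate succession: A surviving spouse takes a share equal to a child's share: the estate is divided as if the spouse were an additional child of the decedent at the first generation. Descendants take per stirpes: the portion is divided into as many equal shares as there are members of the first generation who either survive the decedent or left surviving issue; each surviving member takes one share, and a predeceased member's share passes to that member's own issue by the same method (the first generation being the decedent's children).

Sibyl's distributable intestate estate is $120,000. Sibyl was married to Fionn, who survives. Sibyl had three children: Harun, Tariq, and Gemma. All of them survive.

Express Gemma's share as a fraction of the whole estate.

Gemma receives 1/4 of the estate.

The spouse counts as an additional share at the children's level, so there are 4 primary shares of $30,000. Fionn takes one such share ($30,000).
The children's combined portion ($90,000) is divided into 3 shares of $30,000: Harun, Tariq, and Gemma each take $30,000.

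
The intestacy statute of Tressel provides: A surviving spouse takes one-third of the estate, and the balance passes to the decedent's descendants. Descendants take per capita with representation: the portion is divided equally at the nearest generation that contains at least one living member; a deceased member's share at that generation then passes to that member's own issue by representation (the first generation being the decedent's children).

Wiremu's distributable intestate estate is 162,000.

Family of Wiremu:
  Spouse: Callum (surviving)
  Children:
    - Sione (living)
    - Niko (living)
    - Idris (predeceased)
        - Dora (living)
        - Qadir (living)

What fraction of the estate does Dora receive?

Dora receives 1/9 of the estate.

Callum takes one-third of 162,000 = 54,000. The remaining 108,000 passes to the descendants.
The descendants' portion (108,000) is divided into 3 shares of 36,000: Sione and Niko each take 36,000; Idris's 36,000 share passes to Idris's issue.
Idris's share (36,000) is divided into 2 shares of 18,000: Dora and Qadir each take 18,000.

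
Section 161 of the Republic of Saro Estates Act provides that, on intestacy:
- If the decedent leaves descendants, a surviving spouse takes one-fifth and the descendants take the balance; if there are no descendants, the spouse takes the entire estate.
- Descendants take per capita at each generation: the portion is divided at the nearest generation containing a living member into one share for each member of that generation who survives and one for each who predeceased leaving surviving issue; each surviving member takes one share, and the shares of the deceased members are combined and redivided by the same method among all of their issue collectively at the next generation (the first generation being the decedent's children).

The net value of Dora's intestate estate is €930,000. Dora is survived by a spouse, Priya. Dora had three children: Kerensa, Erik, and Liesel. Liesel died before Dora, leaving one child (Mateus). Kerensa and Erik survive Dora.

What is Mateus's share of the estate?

Priya takes one-fifth of €930,000 = €186,000. The remaining €744,000 passes to the descendants.
The descendants' portion (€744,000) is divided at the children's generation into 3 shares of €248,000. Kerensa and Erik each take €248,000. The remaining share for the deceased Liesel (€248,000) is carried to the next generation.
That pool (€248,000) passes entirely to Mateus, the sole taker at the grandchildren's generation.

Mateus receives €248,000.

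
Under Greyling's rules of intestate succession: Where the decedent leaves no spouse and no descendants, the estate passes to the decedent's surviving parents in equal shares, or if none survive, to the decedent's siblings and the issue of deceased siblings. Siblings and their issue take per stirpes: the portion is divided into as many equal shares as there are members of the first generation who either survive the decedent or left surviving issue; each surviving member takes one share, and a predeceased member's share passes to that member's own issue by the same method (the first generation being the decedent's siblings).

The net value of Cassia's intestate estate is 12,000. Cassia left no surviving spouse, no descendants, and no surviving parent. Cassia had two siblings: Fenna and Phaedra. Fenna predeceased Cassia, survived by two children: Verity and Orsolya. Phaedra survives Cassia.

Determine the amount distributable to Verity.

The entire 12,000 passes to the siblings and their issue.
That amount (12,000) is divided into 2 shares of 6,000: Phaedra takes 6,000; Fenna's 6,000 share passes to Fenna's issue.
Fenna's share (6,000) is divided into 2 shares of 3,000: Verity and Orsolya each take 3,000.

Verity receives 3,000.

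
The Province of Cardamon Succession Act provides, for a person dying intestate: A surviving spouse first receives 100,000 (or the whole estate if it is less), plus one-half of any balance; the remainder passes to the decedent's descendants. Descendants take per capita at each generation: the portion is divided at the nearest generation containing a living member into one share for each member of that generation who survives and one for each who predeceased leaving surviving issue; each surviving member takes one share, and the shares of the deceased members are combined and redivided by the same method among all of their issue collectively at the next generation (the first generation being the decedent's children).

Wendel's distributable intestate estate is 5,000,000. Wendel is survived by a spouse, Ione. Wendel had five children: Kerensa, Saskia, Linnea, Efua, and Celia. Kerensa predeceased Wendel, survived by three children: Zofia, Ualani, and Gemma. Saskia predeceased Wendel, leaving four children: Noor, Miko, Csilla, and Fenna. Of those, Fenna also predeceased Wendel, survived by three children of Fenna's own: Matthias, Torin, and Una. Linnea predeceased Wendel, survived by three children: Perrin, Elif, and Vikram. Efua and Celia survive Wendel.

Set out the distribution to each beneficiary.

Ione: 2,550,000; Zofia: 147,000; Ualani: 147,000; Gemma: 147,000; Noor: 147,000; Miko: 147,000; Csilla: 147,000; Matthias: 49,000; Torin: 49,000; Una: 49,000; Perrin: 147,000; Elif: 147,000; Vikram: 147,000; Efua: 490,000; Celia: 490,000

Ione first takes 100,000, leaving a balance of 4,900,000. Ione then takes one-half of the balance (2,450,000), for a total of 2,550,000. The remaining 2,450,000 passes to the descendants.
The descendants' portion (2,450,000) is divided at the children's generation into 5 shares of 490,000. Efua and Celia each take 490,000. The 3 shares of the deceased (Kerensa, Saskia, and Linnea) are combined into a pool of 1,470,000.
That pool (1,470,000) is divided at the grandchildren's generation into 10 shares of 147,000. Zofia, Ualani, Gemma, Noor, Miko, Csilla, Perrin, Elif, and Vikram each take 147,000. The remaining share for the deceased Fenna (147,000) is carried to the next generation.
That pool (147,000) is divided at the great-grandchildren's generation equally among Matthias, Torin, and Una: 49,000 each.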